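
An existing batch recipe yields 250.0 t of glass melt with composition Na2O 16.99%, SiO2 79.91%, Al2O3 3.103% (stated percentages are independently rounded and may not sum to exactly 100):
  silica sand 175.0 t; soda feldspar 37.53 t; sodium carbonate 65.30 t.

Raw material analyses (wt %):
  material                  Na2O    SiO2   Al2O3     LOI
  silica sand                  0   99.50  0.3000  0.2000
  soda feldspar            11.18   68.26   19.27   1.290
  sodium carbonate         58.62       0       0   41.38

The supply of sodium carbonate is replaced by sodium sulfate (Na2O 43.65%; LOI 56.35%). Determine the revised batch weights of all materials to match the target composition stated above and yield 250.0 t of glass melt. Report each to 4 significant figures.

The intermediate values are shown rounded off to 4 significant figures alongside each step; every computation carries full float precision in all steps — each reported value takes a single rounding — the derived quantities (three oxide percentages, glass mass, the totals, yield, LOI) are computed starting from the weights per 250.0 t of glass in full float precision, as they appear in question or answer.
Target oxide masses per 250.0 t glass melt:
  Na2O: 16.99% × 250.0 = 42.48 t
  SiO2: 79.91% × 250.0 = 199.8 t
  Al2O3: 3.103% × 250.0 = 7.758 t
Verifying the oxide balance working from each reported weight, versus the basis set out (sums match the target masses net of answer rounding effects):
  Na2O: 37.53·0.1118 + 87.70·0.4365 = 42.48 t (target 42.48 t)
  SiO2: 175.0·0.9950 + 37.53·0.6826 = 199.7 t (target 199.8 t)
  Al2O3: 175.0·0.003000 + 37.53·0.1927 = 7.757 t (target 7.758 t)
Glass-mass closure: Σ batch − LOI loss = 250.0 t (the targets, summed, come to 250.0 t; stated basis 250.0 t — deltas are rounding alone).
Summing the batch: Σ batch = 300.2 t; ignition loss, Σ(batch × LOI) = 50.25 t; as yield: glass ÷ batch → 83.26%.

Revised batch per 250.0 t glass melt:
  silica sand: 175.0 t
  soda feldspar: 37.53 t
  sodium sulfate: 87.70 t
Total batch = 300.2 t; LOI loss = 50.25 t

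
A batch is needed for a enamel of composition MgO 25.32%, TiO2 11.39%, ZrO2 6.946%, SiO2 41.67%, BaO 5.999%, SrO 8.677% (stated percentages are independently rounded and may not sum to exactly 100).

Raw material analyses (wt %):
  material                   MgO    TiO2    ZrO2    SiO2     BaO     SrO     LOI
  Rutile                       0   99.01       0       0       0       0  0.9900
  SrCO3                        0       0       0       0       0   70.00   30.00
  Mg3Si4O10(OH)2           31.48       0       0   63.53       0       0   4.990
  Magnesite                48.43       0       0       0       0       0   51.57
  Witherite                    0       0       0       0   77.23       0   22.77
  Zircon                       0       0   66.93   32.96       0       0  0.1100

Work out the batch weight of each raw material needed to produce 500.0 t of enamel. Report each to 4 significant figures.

Each numeric step carries full precision at each step; intermediates appear with 4-significant-figure rounding alongside each step. A single rounding completes every reported figure. The derived quantities (the totals, the six compositions, ignition loss, the yield, net glass mass) are re-derived using the weight values for 500.0 t of glass at full float precision as they appear in the problem or answer text.
The oxide mass targets at 500.0 t enamel:
  MgO: 25.32% × 500.0 = 126.6 t
  TiO2: 11.39% × 500.0 = 56.95 t
  ZrO2: 6.946% × 500.0 = 34.73 t
  SiO2: 41.67% × 500.0 = 208.4 t
  BaO: 5.999% × 500.0 = 30.00 t
  SrO: 8.677% × 500.0 = 43.38 t
Per-oxide balance check on the weights just shown, per the basis as stated (sum by sum, the targets are met exact up to rounding of places):
  MgO: 301.0·0.3148 + 65.73·0.4843 = 126.6 t (target 126.6 t)
  TiO2: 57.52·0.9901 = 56.95 t (target 56.95 t)
  ZrO2: 51.89·0.6693 = 34.73 t (target 34.73 t)
  SiO2: 301.0·0.6353 + 51.89·0.3296 = 208.3 t (target 208.4 t)
  BaO: 38.84·0.7723 = 30.00 t (target 30.00 t)
  SrO: 61.98·0.7000 = 43.39 t (target 43.38 t)
Auditing the glass mass value: batch Σ − ignition loss = 500.0 t (summing oxide targets gives 500.0 t; against the stated basis, 500.0 t — differing by rounding only).
Batch grand total — Σ batch = 577.0 t; Σ batch·LOI gives LOI loss = 76.98 t; yield, glass over the total, = 86.66%.

Batch per 500.0 t enamel:
  Rutile: 57.52 t
  SrCO3: 61.98 t
  Mg3Si4O10(OH)2: 301.0 t
  Magnesite: 65.73 t
  Witherite: 38.84 t
  Zircon: 51.89 t
Total batch = 577.0 t; LOI loss = 76.98 t; yield = 86.66%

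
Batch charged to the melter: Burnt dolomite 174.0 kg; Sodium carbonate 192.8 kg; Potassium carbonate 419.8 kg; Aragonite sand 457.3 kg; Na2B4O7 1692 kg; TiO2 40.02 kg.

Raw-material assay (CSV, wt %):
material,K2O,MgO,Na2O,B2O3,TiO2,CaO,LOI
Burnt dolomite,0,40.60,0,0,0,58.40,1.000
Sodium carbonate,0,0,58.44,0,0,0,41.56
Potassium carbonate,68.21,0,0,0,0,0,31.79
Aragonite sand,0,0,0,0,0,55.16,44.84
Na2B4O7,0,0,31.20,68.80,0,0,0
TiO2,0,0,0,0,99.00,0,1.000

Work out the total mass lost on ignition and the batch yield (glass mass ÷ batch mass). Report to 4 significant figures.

Full float precision is kept end to end; the intermediate values are printed (rounded to four significant figures) at each printed step; exactly one rounding lands on every reported figure — derived quantities, which include ignition loss, totals, net glass mass, the six compositions, the yield, are rebuilt at exact precision, exactly as printed in either problem or answer, using the weight values on 2555 kg of glass.
Loss on ignition, line by line:
  Burnt dolomite: 174.0 × 0.01000 = 1.740 kg
  Sodium carbonate: 192.8 × 0.4156 = 80.13 kg
  Potassium carbonate: 419.8 × 0.3179 = 133.5 kg
  Aragonite sand: 457.3 × 0.4484 = 205.1 kg
  Na2B4O7: 1692 × 0 = 0 kg
  TiO2: 40.02 × 0.01000 = 0.4002 kg
Total LOI = 420.8 kg
Glass = batch − LOI = 2976 − 420.8 = 2555 kg

LOI loss = 420.8 kg; glass = 2555 kg; yield = 85.86%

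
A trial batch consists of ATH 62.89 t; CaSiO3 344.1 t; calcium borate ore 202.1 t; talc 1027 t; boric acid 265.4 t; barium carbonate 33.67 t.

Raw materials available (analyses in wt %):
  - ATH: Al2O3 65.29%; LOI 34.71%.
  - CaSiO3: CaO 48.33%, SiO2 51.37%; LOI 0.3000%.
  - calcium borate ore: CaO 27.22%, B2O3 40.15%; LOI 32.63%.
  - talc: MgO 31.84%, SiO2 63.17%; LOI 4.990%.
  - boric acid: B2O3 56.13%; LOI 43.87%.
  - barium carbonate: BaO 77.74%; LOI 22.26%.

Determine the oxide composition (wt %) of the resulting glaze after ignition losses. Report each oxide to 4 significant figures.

Glass mass = 1671 t (batch 1935 − LOI 264.0).
Composition: BaO 1.566%, Al2O3 2.457%, MgO 19.57%, CaO 13.24%, SiO2 49.40%, B2O3 13.77%

Values along the way are printed (rounded to four significant figures) across the worked steps — the working math maintains full float precision at each step. Every reported number sees exactly one rounding; the derived quantities (yield, net glass mass, ignition loss, totals, six oxide percentages) are carried starting from the weights for 1671 t of glass in full precision, exactly as printed in question or answer.
Delivered oxide masses:
  BaO: 33.67·0.7774 = 26.18 t
  Al2O3: 62.89·0.6529 = 41.06 t
  MgO: 1027·0.3184 = 327.0 t
  CaO: 344.1·0.4833 + 202.1·0.2722 = 221.3 t
  SiO2: 344.1·0.5137 + 1027·0.6317 = 825.5 t
  B2O3: 202.1·0.4015 + 265.4·0.5613 = 230.1 t
LOI: 62.89·0.3471 + 344.1·0.003000 + 202.1·0.3263 + 1027·0.04990 + 265.4·0.4387 + 33.67·0.2226 = 264.0 t
The glass mass, total less LOI, = 1935 − 264.0 = 1671 t (consistent with Σ oxide mass)
oxide / glass × 100 gives the wt %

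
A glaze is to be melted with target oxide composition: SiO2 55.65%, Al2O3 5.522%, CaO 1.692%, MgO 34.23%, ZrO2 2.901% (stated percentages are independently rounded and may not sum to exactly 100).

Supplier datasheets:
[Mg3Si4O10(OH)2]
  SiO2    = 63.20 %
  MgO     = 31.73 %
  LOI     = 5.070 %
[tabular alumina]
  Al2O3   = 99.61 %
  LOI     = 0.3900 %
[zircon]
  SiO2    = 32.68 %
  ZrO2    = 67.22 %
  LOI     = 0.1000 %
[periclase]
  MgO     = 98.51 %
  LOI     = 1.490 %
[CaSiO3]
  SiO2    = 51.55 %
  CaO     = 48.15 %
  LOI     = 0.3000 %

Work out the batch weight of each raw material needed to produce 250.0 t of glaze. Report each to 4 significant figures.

Batch per 250.0 t glaze:
  Mg3Si4O10(OH)2: 207.4 t
  tabular alumina: 13.86 t
  zircon: 10.79 t
  periclase: 20.07 t
  CaSiO3: 8.785 t
Total batch = 260.9 t; LOI loss = 10.91 t; yield = 95.82%

Exact precision is held through every step — intermediates are shown rounded to 4 significant digits between the steps. Every reported result includes exactly one rounding; derived quantities, including the five compositions, the yield, ignition loss, totals, net glass mass, are carried from the batch weights for 250.0 t of glass in full float precision, as quoted within the problem or the answer.
Target masses of each oxide per 250.0 t glaze:
  SiO2: 55.65% × 250.0 = 139.1 t
  Al2O3: 5.522% × 250.0 = 13.80 t
  CaO: 1.692% × 250.0 = 4.230 t
  MgO: 34.23% × 250.0 = 85.58 t
  ZrO2: 2.901% × 250.0 = 7.252 t
Balance tally, oxide-wise, with the batch weights as given, per the basis as stated (sums match the target masses net of answer rounding effects):
  SiO2: 207.4·0.6320 + 10.79·0.3268 + 8.785·0.5155 = 139.1 t (target 139.1 t)
  Al2O3: 13.86·0.9961 = 13.81 t (target 13.80 t)
  CaO: 8.785·0.4815 = 4.230 t (target 4.230 t)
  MgO: 207.4·0.3173 + 20.07·0.9851 = 85.58 t (target 85.58 t)
  ZrO2: 10.79·0.6722 = 7.253 t (target 7.252 t)
Glass-mass sanity pass: total charge less LOI = 250.0 t (targets for the oxides total 250.0 t; versus the stated basis of 250.0 t — any gap is answer rounding).
Summing the batch: Σ batch = 260.9 t; Σ batch·LOI gives LOI loss = 10.91 t; yield, glass over the total, = 95.82%.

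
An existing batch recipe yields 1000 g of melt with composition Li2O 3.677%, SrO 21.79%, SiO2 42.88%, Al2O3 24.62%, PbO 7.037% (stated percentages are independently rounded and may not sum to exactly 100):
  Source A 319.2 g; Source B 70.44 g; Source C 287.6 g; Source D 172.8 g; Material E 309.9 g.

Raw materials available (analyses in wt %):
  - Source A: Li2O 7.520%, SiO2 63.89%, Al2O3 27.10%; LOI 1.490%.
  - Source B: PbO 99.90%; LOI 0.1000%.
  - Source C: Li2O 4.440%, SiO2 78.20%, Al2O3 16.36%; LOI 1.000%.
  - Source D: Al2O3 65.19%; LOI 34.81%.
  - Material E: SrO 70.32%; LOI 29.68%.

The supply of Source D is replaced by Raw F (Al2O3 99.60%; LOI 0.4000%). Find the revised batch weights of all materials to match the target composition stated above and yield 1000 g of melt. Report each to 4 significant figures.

The working math holds full precision end to end — values along the way are shown (rounded to 4 significant digits) at each printed step; every reported figure sees exactly one rounding — all derived quantities, which include glass mass, the yield, totals, ignition loss, the five compositions, are computed at exact precision, exactly as shown in the problem or the answer, from the weighed amounts for 1000 g of glass.
The oxide mass targets at 1000 g melt:
  Li2O: 3.677% × 1000 = 36.77 g
  SrO: 21.79% × 1000 = 217.9 g
  SiO2: 42.88% × 1000 = 428.8 g
  Al2O3: 24.62% × 1000 = 246.2 g
  PbO: 7.037% × 1000 = 70.37 g
Mass-balance tally per oxide per the reported batch figures, relative to the basis at hand (delivered sums recover each target net of answer rounding effects):
  Li2O: 319.2·0.07520 + 287.6·0.04440 = 36.77 g (target 36.77 g)
  SrO: 309.9·0.7032 = 217.9 g (target 217.9 g)
  SiO2: 319.2·0.6389 + 287.6·0.7820 = 428.8 g (target 428.8 g)
  Al2O3: 319.2·0.2710 + 287.6·0.1636 + 113.1·0.9960 = 246.2 g (target 246.2 g)
  PbO: 70.44·0.9990 = 70.37 g (target 70.37 g)
Glass mass check: batch Σ − ignition loss = 1000 g (targets for the oxides total 1000 g; with the basis standing at 1000 g — any gap is answer rounding).
Batch total: Σ batch = 1100 g; ignition loss, Σ(batch × LOI) = 100.1 g; as yield: glass ÷ batch → 90.90%.

Revised batch per 1000 g melt:
  Source A: 319.2 g
  Source B: 70.44 g
  Source C: 287.6 g
  Raw F: 113.1 g
  Material E: 309.9 g
Total batch = 1100 g; LOI loss = 100.1 g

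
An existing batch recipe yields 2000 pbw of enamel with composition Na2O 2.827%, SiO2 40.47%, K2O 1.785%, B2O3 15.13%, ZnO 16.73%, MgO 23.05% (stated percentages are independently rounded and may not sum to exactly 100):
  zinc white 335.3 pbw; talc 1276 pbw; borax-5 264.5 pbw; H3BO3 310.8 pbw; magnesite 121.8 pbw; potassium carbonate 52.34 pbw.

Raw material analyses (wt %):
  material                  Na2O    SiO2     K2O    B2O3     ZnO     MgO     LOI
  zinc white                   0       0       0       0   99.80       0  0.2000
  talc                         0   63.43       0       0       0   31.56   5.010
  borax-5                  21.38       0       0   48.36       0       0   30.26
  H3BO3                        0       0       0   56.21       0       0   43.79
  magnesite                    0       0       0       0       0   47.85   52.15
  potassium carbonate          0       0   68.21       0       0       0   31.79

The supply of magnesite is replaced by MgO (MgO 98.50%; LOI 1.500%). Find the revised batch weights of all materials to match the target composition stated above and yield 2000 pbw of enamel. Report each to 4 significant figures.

Revised batch per 2000 pbw enamel:
  zinc white: 335.3 pbw
  talc: 1276 pbw
  borax-5: 264.5 pbw
  H3BO3: 310.8 pbw
  MgO: 59.17 pbw
  potassium carbonate: 52.34 pbw
Total batch = 2298 pbw; LOI loss = 298.3 pbw

All arithmetic holds exact precision from first step to last. The intermediate values are displayed rounded to four significant digits across the worked steps — each reported result includes exactly one rounding. The derived quantities, which include the six compositions, the yield, totals, LOI, glass mass, are carried at full precision, as written in either problem or answer, from the batch weights on 2000 pbw of glass.
The oxide mass targets at 2000 pbw enamel:
  Na2O: 2.827% × 2000 = 56.54 pbw
  SiO2: 40.47% × 2000 = 809.4 pbw
  K2O: 1.785% × 2000 = 35.70 pbw
  B2O3: 15.13% × 2000 = 302.6 pbw
  ZnO: 16.73% × 2000 = 334.6 pbw
  MgO: 23.05% × 2000 = 461.0 pbw
Checking each oxide sum per the reported batch figures, per the basis as stated (each sum matches its target mass given rounding of the digits):
  Na2O: 264.5·0.2138 = 56.55 pbw (target 56.54 pbw)
  SiO2: 1276·0.6343 = 809.4 pbw (target 809.4 pbw)
  K2O: 52.34·0.6821 = 35.70 pbw (target 35.70 pbw)
  B2O3: 264.5·0.4836 + 310.8·0.5621 = 302.6 pbw (target 302.6 pbw)
  ZnO: 335.3·0.9980 = 334.6 pbw (target 334.6 pbw)
  MgO: 1276·0.3156 + 59.17·0.9850 = 461.0 pbw (target 461.0 pbw)
Mass balance on the glass: net batch after ignition = 2000 pbw (the targets, summed, come to 2000 pbw; basis as stated: 2000 pbw — gaps are rounding artifacts).
Adding the batch up: Σ batch = 2298 pbw; the LOI term Σ batch·LOI equals 298.3 pbw; yield: glass divided by total = 87.02%.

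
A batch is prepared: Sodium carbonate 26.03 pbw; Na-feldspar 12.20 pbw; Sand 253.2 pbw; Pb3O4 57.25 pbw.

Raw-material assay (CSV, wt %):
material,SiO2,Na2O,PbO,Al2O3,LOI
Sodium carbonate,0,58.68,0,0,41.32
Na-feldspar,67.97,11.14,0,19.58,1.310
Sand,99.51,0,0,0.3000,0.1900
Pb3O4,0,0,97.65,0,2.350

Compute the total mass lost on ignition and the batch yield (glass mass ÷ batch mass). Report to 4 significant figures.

Intermediates are printed with 4-significant-digit rounding in the working — each numeric step keeps exact precision throughout — exactly one rounding goes into every reported figure — derived quantities, including ignition loss, four oxide percentages, yield, net glass mass, totals, are carried from the batch weights for 335.9 pbw of glass in exact precision as given in the problem or answer text.
Loss on ignition, line by line:
  Sodium carbonate: 26.03 × 0.4132 = 10.76 pbw
  Na-feldspar: 12.20 × 0.01310 = 0.1598 pbw
  Sand: 253.2 × 0.001900 = 0.4811 pbw
  Pb3O4: 57.25 × 0.02350 = 1.345 pbw
Total LOI = 12.74 pbw
Glass = batch − LOI = 348.7 − 12.74 = 335.9 pbw

LOI loss = 12.74 pbw; glass = 335.9 pbw; yield = 96.35%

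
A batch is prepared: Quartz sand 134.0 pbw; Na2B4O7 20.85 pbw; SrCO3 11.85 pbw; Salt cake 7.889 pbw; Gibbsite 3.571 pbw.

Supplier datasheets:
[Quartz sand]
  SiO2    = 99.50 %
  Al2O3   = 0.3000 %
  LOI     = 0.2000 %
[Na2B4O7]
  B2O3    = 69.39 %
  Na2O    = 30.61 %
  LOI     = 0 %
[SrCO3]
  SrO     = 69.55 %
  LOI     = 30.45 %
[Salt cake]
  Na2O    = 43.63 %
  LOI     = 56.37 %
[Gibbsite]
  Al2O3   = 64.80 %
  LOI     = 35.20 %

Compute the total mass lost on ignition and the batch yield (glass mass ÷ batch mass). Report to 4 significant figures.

LOI loss = 9.580 pbw; glass = 168.6 pbw; yield = 94.62%

The working math maintains exact precision at each step. Intermediates are shown, with 4-significant-digit rounding, as written; a single rounding produces every reported number; the derived quantities (the five compositions, glass mass, the totals, yield, LOI) are recomputed in exact precision from the batch weights on 168.6 pbw of glass, precisely as stated by the problem or the answer.
Each material's LOI contribution:
  Quartz sand: 134.0 × 0.002000 = 0.2680 pbw
  Na2B4O7: 20.85 × 0 = 0 pbw
  SrCO3: 11.85 × 0.3045 = 3.608 pbw
  Salt cake: 7.889 × 0.5637 = 4.447 pbw
  Gibbsite: 3.571 × 0.3520 = 1.257 pbw
Total LOI = 9.580 pbw
Glass = batch − LOI = 178.2 − 9.580 = 168.6 pbw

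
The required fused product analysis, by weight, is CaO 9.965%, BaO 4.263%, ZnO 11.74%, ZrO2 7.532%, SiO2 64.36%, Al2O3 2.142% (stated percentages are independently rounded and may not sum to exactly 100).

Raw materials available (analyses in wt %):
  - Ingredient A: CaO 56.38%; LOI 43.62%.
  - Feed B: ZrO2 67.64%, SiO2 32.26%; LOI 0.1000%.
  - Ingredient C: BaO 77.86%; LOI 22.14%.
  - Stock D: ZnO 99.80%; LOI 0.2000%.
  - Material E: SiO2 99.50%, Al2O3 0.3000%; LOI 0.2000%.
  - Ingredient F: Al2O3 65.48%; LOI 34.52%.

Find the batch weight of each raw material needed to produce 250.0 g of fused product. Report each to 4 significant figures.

Working values are printed with 4-significant-digit rounding in the printout; the whole derivation maintains full precision in all steps — each reported value receives exactly one rounding. Derived quantities, which include net glass mass, ignition loss, six oxide percentages, the totals, yield, are carried at full float precision, exactly as shown in problem or answer, using the weight values on 250.0 g of glass.
Per-oxide target masses for 250.0 g fused product:
  CaO: 9.965% × 250.0 = 24.91 g
  BaO: 4.263% × 250.0 = 10.66 g
  ZnO: 11.74% × 250.0 = 29.35 g
  ZrO2: 7.532% × 250.0 = 18.83 g
  SiO2: 64.36% × 250.0 = 160.9 g
  Al2O3: 2.142% × 250.0 = 5.355 g
A balance pass over the oxides, from the weights as reported, at the basis given (sums match the target masses given rounding of the digits):
  CaO: 44.19·0.5638 = 24.91 g (target 24.91 g)
  BaO: 13.69·0.7786 = 10.66 g (target 10.66 g)
  ZnO: 29.41·0.9980 = 29.35 g (target 29.35 g)
  ZrO2: 27.84·0.6764 = 18.83 g (target 18.83 g)
  SiO2: 27.84·0.3226 + 152.7·0.9950 = 160.9 g (target 160.9 g)
  Al2O3: 152.7·0.003000 + 7.479·0.6548 = 5.355 g (target 5.355 g)
Glass-mass sanity pass: the batch minus its LOI: 250.0 g (per-oxide target masses sum to 250.0 g; with the basis standing at 250.0 g — gaps are rounding artifacts).
Summing the batch: Σ batch = 275.3 g; LOI loss = Σ batch·LOI = 25.28 g; as yield: glass ÷ batch → 90.82%.

Batch per 250.0 g fused product:
  Ingredient A: 44.19 g
  Feed B: 27.84 g
  Ingredient C: 13.69 g
  Stock D: 29.41 g
  Material E: 152.7 g
  Ingredient F: 7.479 g
Total batch = 275.3 g; LOI loss = 25.28 g; yield = 90.82%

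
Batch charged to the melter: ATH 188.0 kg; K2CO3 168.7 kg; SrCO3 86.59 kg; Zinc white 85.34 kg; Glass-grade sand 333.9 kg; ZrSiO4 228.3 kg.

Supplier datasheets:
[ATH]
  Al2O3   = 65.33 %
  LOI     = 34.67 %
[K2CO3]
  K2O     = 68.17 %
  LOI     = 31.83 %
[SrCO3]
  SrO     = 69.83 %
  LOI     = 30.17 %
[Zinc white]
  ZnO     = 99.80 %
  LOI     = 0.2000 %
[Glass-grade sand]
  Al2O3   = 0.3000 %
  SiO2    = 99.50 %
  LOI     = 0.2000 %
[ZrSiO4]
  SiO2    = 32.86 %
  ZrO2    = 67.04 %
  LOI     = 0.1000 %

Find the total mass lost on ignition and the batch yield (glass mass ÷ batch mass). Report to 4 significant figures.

In-progress results are displayed (rounded to 4 significant figures) within the worked lines. The whole derivation keeps exact precision at every stage. Every reported number includes exactly one rounding — derived quantities (glass mass, the yield, the totals, six oxide percentages, ignition loss) are computed starting from the weights for 944.8 kg of glass at exact precision as written in the problem or answer text.
LOI of each material in turn:
  ATH: 188.0 × 0.3467 = 65.18 kg
  K2CO3: 168.7 × 0.3183 = 53.70 kg
  SrCO3: 86.59 × 0.3017 = 26.12 kg
  Zinc white: 85.34 × 0.002000 = 0.1707 kg
  Glass-grade sand: 333.9 × 0.002000 = 0.6678 kg
  ZrSiO4: 228.3 × 0.001000 = 0.2283 kg
Total LOI = 146.1 kg
Glass = batch − LOI = 1091 − 146.1 = 944.8 kg

LOI loss = 146.1 kg; glass = 944.8 kg; yield = 86.61%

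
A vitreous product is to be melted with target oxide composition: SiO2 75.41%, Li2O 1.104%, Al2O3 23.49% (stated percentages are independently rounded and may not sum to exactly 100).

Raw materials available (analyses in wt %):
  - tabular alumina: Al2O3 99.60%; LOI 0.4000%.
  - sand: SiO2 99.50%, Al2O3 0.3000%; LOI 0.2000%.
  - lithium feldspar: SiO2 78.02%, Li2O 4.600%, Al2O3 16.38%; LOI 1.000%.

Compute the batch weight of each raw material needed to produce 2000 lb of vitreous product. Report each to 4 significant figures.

Batch per 2000 lb vitreous product:
  tabular alumina: 389.3 lb
  sand: 1139 lb
  lithium feldspar: 480.0 lb
Total batch = 2008 lb; LOI loss = 8.635 lb; yield = 99.57%

The whole derivation maintains full precision from start to finish. In-progress results are printed, rounded to four significant digits, when written out; every reported number undergoes a single rounding. The derived quantities, which include glass mass, yield, LOI, totals, the three compositions, are computed in full precision, exactly as shown in the problem or the answer, from the batch weights on 2000 lb of glass.
The oxide mass targets at 2000 lb vitreous product:
  SiO2: 75.41% × 2000 = 1508 lb
  Li2O: 1.104% × 2000 = 22.08 lb
  Al2O3: 23.49% × 2000 = 469.8 lb
Sums-versus-targets review on the weights just shown, relative to the basis at hand (oxide sums agree with the targets inside rounding margins):
  SiO2: 1139·0.9950 + 480.0·0.7802 = 1508 lb (target 1508 lb)
  Li2O: 480.0·0.04600 = 22.08 lb (target 22.08 lb)
  Al2O3: 389.3·0.9960 + 1139·0.003000 + 480.0·0.1638 = 469.8 lb (target 469.8 lb)
Mass balance on the glass: Σ batch − LOI loss = 2000 lb (targets for the oxides total 2000 lb; stated basis 2000 lb — any gap is answer rounding).
Whole-batch sum: Σ batch = 2008 lb; the LOI term Σ batch·LOI equals 8.635 lb; yield: glass divided by total = 99.57%.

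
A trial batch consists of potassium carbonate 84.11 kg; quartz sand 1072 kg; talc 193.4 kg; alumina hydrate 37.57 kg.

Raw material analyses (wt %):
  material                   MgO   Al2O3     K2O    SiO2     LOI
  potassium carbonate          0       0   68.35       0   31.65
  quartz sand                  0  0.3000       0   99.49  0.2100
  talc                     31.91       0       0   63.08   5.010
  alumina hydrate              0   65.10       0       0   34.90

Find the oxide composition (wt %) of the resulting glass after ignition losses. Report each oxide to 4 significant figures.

Glass mass = 1335 kg (batch 1387 − LOI 51.67).
Composition: MgO 4.621%, Al2O3 2.072%, K2O 4.305%, SiO2 89.00%

The working math runs at full precision at each step. Intermediates appear with 4-significant-figure rounding in the printout; every reported value is rounded only once — the derived quantities (totals, net glass mass, the four compositions, yield, ignition loss) are computed at full float precision using the weight values at 1335 kg of glass exactly as printed in question or answer.
Oxide-by-oxide delivered mass:
  MgO: 193.4·0.3191 = 61.71 kg
  Al2O3: 1072·0.003000 + 37.57·0.6510 = 27.67 kg
  K2O: 84.11·0.6835 = 57.49 kg
  SiO2: 1072·0.9949 + 193.4·0.6308 = 1189 kg
LOI: 84.11·0.3165 + 1072·0.002100 + 193.4·0.05010 + 37.57·0.3490 = 51.67 kg
Net of LOI, the glass mass = 1387 − 51.67 = 1335 kg (matching Σ of the oxides)
wt % = oxide mass / glass mass × 100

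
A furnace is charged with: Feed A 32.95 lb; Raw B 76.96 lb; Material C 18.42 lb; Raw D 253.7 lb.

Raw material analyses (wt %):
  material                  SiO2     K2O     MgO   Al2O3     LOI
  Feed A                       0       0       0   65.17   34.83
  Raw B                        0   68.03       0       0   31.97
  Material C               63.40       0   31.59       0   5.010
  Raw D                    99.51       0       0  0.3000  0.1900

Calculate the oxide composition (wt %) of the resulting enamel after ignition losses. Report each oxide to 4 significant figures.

Glass mass = 344.5 lb (batch 382.0 − LOI 37.49).
Composition: SiO2 76.66%, K2O 15.20%, MgO 1.689%, Al2O3 6.453%

Each numeric step runs at full precision at all times; intermediates appear, with 4-significant-digit rounding, on the page — a single rounding finalizes each reported value. All derived quantities (the yield, glass mass, LOI, the four compositions, the totals) are re-derived using the weight values per 344.5 lb of glass at exact precision, as quoted within the problem or the answer.
Mass of each oxide from the mix:
  SiO2: 18.42·0.6340 + 253.7·0.9951 = 264.1 lb
  K2O: 76.96·0.6803 = 52.36 lb
  MgO: 18.42·0.3159 = 5.819 lb
  Al2O3: 32.95·0.6517 + 253.7·0.003000 = 22.23 lb
LOI: 32.95·0.3483 + 76.96·0.3197 + 18.42·0.05010 + 253.7·0.001900 = 37.49 lb
Glass = total batch minus LOI = 382.0 − 37.49 = 344.5 lb (equal to the oxide-mass sum)
wt % = 100 × oxide mass / glass mass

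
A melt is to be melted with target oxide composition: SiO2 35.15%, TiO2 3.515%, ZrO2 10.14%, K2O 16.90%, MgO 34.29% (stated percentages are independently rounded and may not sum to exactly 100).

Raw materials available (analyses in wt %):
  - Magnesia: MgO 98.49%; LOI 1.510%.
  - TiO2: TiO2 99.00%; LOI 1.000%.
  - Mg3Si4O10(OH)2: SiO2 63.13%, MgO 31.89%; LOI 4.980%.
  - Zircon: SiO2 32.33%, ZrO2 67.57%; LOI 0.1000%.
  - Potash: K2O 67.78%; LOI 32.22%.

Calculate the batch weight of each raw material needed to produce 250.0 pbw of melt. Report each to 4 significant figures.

Batch per 250.0 pbw melt:
  Magnesia: 48.19 pbw
  TiO2: 8.876 pbw
  Mg3Si4O10(OH)2: 120.0 pbw
  Zircon: 37.52 pbw
  Potash: 62.33 pbw
Total batch = 276.9 pbw; LOI loss = 26.91 pbw; yield = 90.28%

All arithmetic holds exact precision at all times — values along the way are printed rounded off to 4 significant figures at each printed step — each reported number takes just one rounding; the derived quantities, which include glass mass, the yield, totals, five oxide percentages, LOI, are rebuilt at exact precision, as quoted within the problem or the answer, from the weighed amounts per 250.0 pbw of glass.
Oxide mass targets, per 250.0 pbw melt:
  SiO2: 35.15% × 250.0 = 87.88 pbw
  TiO2: 3.515% × 250.0 = 8.788 pbw
  ZrO2: 10.14% × 250.0 = 25.35 pbw
  K2O: 16.90% × 250.0 = 42.25 pbw
  MgO: 34.29% × 250.0 = 85.72 pbw
Checking each oxide sum given the weights on record, for the quoted basis mass (delivered sums recover each target once rounding is allowed for):
  SiO2: 120.0·0.6313 + 37.52·0.3233 = 87.89 pbw (target 87.88 pbw)
  TiO2: 8.876·0.9900 = 8.787 pbw (target 8.788 pbw)
  ZrO2: 37.52·0.6757 = 25.35 pbw (target 25.35 pbw)
  K2O: 62.33·0.6778 = 42.25 pbw (target 42.25 pbw)
  MgO: 48.19·0.9849 + 120.0·0.3189 = 85.73 pbw (target 85.72 pbw)
Glass-mass bookkeeping: batch Σ − ignition loss = 250.0 pbw (the Σ of target masses is 250.0 pbw; against the stated basis, 250.0 pbw — a pure rounding effect).
Summing the batch: Σ batch = 276.9 pbw; ignition loss, Σ(batch × LOI) = 26.91 pbw; the yield ratio, glass ÷ batch: 90.28%.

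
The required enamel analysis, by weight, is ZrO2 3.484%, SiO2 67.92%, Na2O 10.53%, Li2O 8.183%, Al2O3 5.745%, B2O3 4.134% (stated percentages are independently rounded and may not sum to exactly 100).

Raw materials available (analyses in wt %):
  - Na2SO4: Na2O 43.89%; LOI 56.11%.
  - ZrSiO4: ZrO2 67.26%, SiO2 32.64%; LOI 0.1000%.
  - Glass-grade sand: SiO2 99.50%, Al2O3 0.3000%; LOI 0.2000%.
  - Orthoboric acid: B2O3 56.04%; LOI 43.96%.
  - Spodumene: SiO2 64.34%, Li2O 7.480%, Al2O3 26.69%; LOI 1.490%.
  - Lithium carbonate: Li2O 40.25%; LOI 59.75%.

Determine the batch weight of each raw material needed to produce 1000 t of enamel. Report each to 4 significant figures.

Batch per 1000 t enamel:
  Na2SO4: 239.9 t
  ZrSiO4: 51.80 t
  Glass-grade sand: 530.3 t
  Orthoboric acid: 73.77 t
  Spodumene: 209.3 t
  Lithium carbonate: 164.4 t
Total batch = 1269 t; LOI loss = 269.5 t; yield = 78.77%

All internal work keeps full float precision throughout — mid-chain values are shown rounded off to 4 significant figures at each printed step — each reported figure receives exactly one rounding. Derived quantities, including six oxide percentages, yield, totals, glass mass, ignition loss, are carried from the batch weights at 1000 t of glass in full precision, as they appear in either problem or answer.
Oxide mass targets, per 1000 t enamel:
  ZrO2: 3.484% × 1000 = 34.84 t
  SiO2: 67.92% × 1000 = 679.2 t
  Na2O: 10.53% × 1000 = 105.3 t
  Li2O: 8.183% × 1000 = 81.83 t
  Al2O3: 5.745% × 1000 = 57.45 t
  B2O3: 4.134% × 1000 = 41.34 t
Sums-versus-targets review using the reported weights, versus the basis set out (every target is met by its sum inside rounding margins):
  ZrO2: 51.80·0.6726 = 34.84 t (target 34.84 t)
  SiO2: 51.80·0.3264 + 530.3·0.9950 + 209.3·0.6434 = 679.2 t (target 679.2 t)
  Na2O: 239.9·0.4389 = 105.3 t (target 105.3 t)
  Li2O: 209.3·0.07480 + 164.4·0.4025 = 81.83 t (target 81.83 t)
  Al2O3: 530.3·0.003000 + 209.3·0.2669 = 57.45 t (target 57.45 t)
  B2O3: 73.77·0.5604 = 41.34 t (target 41.34 t)
Mass balance on the glass: net batch after ignition = 1000 t (per-oxide target masses sum to 1000 t; the stated basis being 1000 t — rounding explains the deltas).
Summing the batch: Σ batch = 1269 t; ignition loss, Σ(batch × LOI) = 269.5 t; yield, glass over the total, = 78.77%.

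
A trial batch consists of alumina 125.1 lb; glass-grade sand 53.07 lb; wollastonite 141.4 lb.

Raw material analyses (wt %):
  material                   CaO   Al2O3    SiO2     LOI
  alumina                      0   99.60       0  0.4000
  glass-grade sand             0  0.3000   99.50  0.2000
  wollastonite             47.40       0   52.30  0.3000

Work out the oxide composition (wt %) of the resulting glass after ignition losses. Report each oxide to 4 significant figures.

Mid-chain values appear, rounded to four significant digits, in the printout — the whole derivation keeps full float precision at every stage; each reported figure sees exactly one rounding. The derived quantities, including the totals, the yield, the three compositions, net glass mass, LOI, are re-derived from the weighed amounts for 318.5 lb of glass at full float precision as set out in the problem or the answer.
Per-oxide mass from batch:
  CaO: 141.4·0.4740 = 67.02 lb
  Al2O3: 125.1·0.9960 + 53.07·0.003000 = 124.8 lb
  SiO2: 53.07·0.9950 + 141.4·0.5230 = 126.8 lb
LOI: 125.1·0.004000 + 53.07·0.002000 + 141.4·0.003000 = 1.031 lb
Resulting glass, batch − LOI: 319.6 − 1.031 = 318.5 lb (the oxide masses sum to this)
each wt % is 100 × oxide ÷ glass

Glass mass = 318.5 lb (batch 319.6 − LOI 1.031).
Composition: CaO 21.04%, Al2O3 39.17%, SiO2 39.79%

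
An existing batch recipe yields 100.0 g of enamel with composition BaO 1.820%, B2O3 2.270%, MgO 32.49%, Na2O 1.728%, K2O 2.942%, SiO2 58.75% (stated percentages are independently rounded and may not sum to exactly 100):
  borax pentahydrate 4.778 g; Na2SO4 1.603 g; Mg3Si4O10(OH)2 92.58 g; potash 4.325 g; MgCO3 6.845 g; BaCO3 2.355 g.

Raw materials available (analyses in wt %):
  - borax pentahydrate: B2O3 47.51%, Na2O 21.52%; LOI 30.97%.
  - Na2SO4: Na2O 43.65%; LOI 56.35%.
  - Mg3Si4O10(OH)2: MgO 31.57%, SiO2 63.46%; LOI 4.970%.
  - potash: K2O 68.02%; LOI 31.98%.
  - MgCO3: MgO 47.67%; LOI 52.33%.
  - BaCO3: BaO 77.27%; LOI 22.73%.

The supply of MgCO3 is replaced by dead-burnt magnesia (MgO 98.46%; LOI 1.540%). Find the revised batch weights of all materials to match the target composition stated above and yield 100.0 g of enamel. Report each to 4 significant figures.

Revised batch per 100.0 g enamel:
  borax pentahydrate: 4.778 g
  Na2SO4: 1.603 g
  Mg3Si4O10(OH)2: 92.58 g
  potash: 4.325 g
  dead-burnt magnesia: 3.314 g
  BaCO3: 2.355 g
Total batch = 109.0 g; LOI loss = 8.954 g

In-progress results appear (rounded to four significant digits) alongside each step; the whole derivation carries full float precision throughout; a single rounding finalizes each reported result; all derived quantities are carried in full float precision (yield, LOI, glass mass, the totals, the six compositions) from the weighed amounts on 100.0 g of glass as quoted within either problem or answer.
Target masses of each oxide per 100.0 g enamel:
  BaO: 1.820% × 100.0 = 1.820 g
  B2O3: 2.270% × 100.0 = 2.270 g
  MgO: 32.49% × 100.0 = 32.49 g
  Na2O: 1.728% × 100.0 = 1.728 g
  K2O: 2.942% × 100.0 = 2.942 g
  SiO2: 58.75% × 100.0 = 58.75 g
Balance tally, oxide-wise, from the weights as reported, relative to the basis at hand (target by target, the sums agree modulo rounding of the values):
  BaO: 2.355·0.7727 = 1.820 g (target 1.820 g)
  B2O3: 4.778·0.4751 = 2.270 g (target 2.270 g)
  MgO: 92.58·0.3157 + 3.314·0.9846 = 32.49 g (target 32.49 g)
  Na2O: 4.778·0.2152 + 1.603·0.4365 = 1.728 g (target 1.728 g)
  K2O: 4.325·0.6802 = 2.942 g (target 2.942 g)
  SiO2: 92.58·0.6346 = 58.75 g (target 58.75 g)
Mass balance on the glass: total charge less LOI = 100.0 g (the Σ of target masses is 100.0 g; stated basis 100.0 g — rounding explains the deltas).
Summing the batch: Σ batch = 109.0 g; LOI removed, Σ of batch·LOI: 8.954 g; the yield ratio, glass ÷ batch: 91.78%.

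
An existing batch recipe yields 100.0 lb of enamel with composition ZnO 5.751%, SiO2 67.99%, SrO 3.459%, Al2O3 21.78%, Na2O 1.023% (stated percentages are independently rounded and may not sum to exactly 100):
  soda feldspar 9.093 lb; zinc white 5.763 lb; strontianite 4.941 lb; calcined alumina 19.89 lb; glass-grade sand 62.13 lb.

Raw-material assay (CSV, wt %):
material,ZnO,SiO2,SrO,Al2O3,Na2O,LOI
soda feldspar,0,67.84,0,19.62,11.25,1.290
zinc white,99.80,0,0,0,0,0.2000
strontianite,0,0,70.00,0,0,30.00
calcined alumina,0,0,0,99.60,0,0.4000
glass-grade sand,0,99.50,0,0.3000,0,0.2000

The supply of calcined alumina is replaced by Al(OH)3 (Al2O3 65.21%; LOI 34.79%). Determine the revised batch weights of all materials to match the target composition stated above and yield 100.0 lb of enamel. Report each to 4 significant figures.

Revised batch per 100.0 lb enamel:
  soda feldspar: 9.093 lb
  zinc white: 5.763 lb
  strontianite: 4.941 lb
  Al(OH)3: 30.38 lb
  glass-grade sand: 62.13 lb
Total batch = 112.3 lb; LOI loss = 12.30 lb

Rounding to four significant figures governs every intermediate as displayed. Every computation carries exact precision end to end; a single rounding finalizes each reported number; the derived quantities (totals, the five compositions, net glass mass, LOI, yield) are re-derived in exact precision using the weight values per 100.0 lb of glass as they appear in the question or the answer.
Oxide mass targets, per 100.0 lb enamel:
  ZnO: 5.751% × 100.0 = 5.751 lb
  SiO2: 67.99% × 100.0 = 67.99 lb
  SrO: 3.459% × 100.0 = 3.459 lb
  Al2O3: 21.78% × 100.0 = 21.78 lb
  Na2O: 1.023% × 100.0 = 1.023 lb
Balance tally, oxide-wise, working from each reported weight, on the stated basis (every target is met by its sum inside rounding margins):
  ZnO: 5.763·0.9980 = 5.751 lb (target 5.751 lb)
  SiO2: 9.093·0.6784 + 62.13·0.9950 = 67.99 lb (target 67.99 lb)
  SrO: 4.941·0.7000 = 3.459 lb (target 3.459 lb)
  Al2O3: 9.093·0.1962 + 30.38·0.6521 + 62.13·0.003000 = 21.78 lb (target 21.78 lb)
  Na2O: 9.093·0.1125 = 1.023 lb (target 1.023 lb)
Consistency of the glass mass: Σ batch − LOI loss = 100.0 lb (targets for the oxides total 100.0 lb; versus the stated basis of 100.0 lb — rounding explains the deltas).
Total batch = Σ batch = 112.3 lb; loss to ignition Σ batch·LOI = 12.30 lb; yield: glass divided by total = 89.04%.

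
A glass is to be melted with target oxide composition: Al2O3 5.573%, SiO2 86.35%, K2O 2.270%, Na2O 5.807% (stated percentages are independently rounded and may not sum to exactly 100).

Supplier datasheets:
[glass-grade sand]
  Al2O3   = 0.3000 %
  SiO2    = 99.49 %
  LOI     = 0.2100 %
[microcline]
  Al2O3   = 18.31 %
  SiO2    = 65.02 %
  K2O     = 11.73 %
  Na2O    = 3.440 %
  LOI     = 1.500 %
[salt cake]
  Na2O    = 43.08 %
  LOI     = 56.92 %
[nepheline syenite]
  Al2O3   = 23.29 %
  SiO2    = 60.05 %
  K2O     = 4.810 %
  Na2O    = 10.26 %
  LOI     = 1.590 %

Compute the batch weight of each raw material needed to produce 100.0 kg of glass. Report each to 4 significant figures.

Rounding to four significant digits governs every intermediate as shown. Full float precision is held from first step to last — every reported result is rounded a single time — derived quantities, including the totals, net glass mass, LOI, four oxide percentages, the yield, are computed starting from the weights on 100.0 kg of glass at full precision, as quoted within the problem or the answer.
Oxide-by-oxide targets in 100.0 kg glass:
  Al2O3: 5.573% × 100.0 = 5.573 kg
  SiO2: 86.35% × 100.0 = 86.35 kg
  K2O: 2.270% × 100.0 = 2.270 kg
  Na2O: 5.807% × 100.0 = 5.807 kg
Verifying the oxide balance on the weights just shown, against the basis in use (delivered sums recover each target once rounding is allowed for):
  Al2O3: 70.28·0.003000 + 14.63·0.1831 + 11.52·0.2329 = 5.573 kg (target 5.573 kg)
  SiO2: 70.28·0.9949 + 14.63·0.6502 + 11.52·0.6005 = 86.35 kg (target 86.35 kg)
  K2O: 14.63·0.1173 + 11.52·0.04810 = 2.270 kg (target 2.270 kg)
  Na2O: 14.63·0.03440 + 9.567·0.4308 + 11.52·0.1026 = 5.807 kg (target 5.807 kg)
Glass mass check: total batch − LOI = 100.0 kg (the targets, summed, come to 100.0 kg; against the stated basis, 100.0 kg — deltas are rounding alone).
Adding the batch up: Σ batch = 106.0 kg; ignition loss, Σ(batch × LOI) = 5.996 kg; yield, glass over the total, = 94.34%.

Batch per 100.0 kg glass:
  glass-grade sand: 70.28 kg
  microcline: 14.63 kg
  salt cake: 9.567 kg
  nepheline syenite: 11.52 kg
Total batch = 106.0 kg; LOI loss = 5.996 kg; yield = 94.34%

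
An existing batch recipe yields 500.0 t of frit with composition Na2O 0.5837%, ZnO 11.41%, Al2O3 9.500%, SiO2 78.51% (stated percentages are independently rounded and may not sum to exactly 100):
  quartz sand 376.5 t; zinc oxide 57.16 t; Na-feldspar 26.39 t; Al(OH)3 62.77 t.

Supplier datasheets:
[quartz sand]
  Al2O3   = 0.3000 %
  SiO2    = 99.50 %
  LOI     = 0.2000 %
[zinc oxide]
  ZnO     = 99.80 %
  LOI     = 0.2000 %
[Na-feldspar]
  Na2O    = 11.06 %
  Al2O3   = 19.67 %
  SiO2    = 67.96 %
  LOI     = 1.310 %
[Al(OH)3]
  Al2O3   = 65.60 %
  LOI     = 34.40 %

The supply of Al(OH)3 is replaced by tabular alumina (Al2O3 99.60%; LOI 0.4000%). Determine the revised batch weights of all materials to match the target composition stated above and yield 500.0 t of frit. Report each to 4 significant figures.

Revised batch per 500.0 t frit:
  quartz sand: 376.5 t
  zinc oxide: 57.16 t
  Na-feldspar: 26.39 t
  tabular alumina: 41.35 t
Total batch = 501.4 t; LOI loss = 1.378 t

Mid-chain values appear (rounded to four significant digits) within the worked lines — all internal work runs at full precision through every step — each reported result takes exactly one rounding. The derived quantities are carried in full precision (the four compositions, net glass mass, ignition loss, totals, the yield) from the batch weights at 500.0 t of glass as given in the problem or the answer.
Oxide mass targets, per 500.0 t frit:
  Na2O: 0.5837% × 500.0 = 2.919 t
  ZnO: 11.41% × 500.0 = 57.05 t
  Al2O3: 9.500% × 500.0 = 47.50 t
  SiO2: 78.51% × 500.0 = 392.6 t
Per-oxide balance check applying the batch weights above, against the basis in use (target by target, the sums agree up to rounding of the answer):
  Na2O: 26.39·0.1106 = 2.919 t (target 2.919 t)
  ZnO: 57.16·0.9980 = 57.05 t (target 57.05 t)
  Al2O3: 376.5·0.003000 + 26.39·0.1967 + 41.35·0.9960 = 47.51 t (target 47.50 t)
  SiO2: 376.5·0.9950 + 26.39·0.6796 = 392.6 t (target 392.6 t)
Glass-mass sanity pass: whole batch net of LOI = 500.0 t (targets for the oxides total 500.0 t; basis as stated: 500.0 t — differing by rounding only).
Adding the batch up: Σ batch = 501.4 t; Σ batch·LOI gives LOI loss = 1.378 t; the yield ratio, glass ÷ batch: 99.73%.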